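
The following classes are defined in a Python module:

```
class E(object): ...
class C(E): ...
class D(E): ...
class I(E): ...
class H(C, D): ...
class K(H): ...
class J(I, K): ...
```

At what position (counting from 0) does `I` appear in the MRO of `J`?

1

L[J] = J + merge(L[I], L[K], [I K])
  take I:  [I E object] + [K H C D E object] + [I K]
  take K:  [E object] + [K H C D E object] + [K]
  take H:  [E object] + [H C D E object]
  take C:  [E object] + [C D E object]
  take D:  [E object] + [D E object]
  take E:  [E object] + [E object]
  take object:  [object] + [object]
MRO: J I K H C D E object
I sits at index 1.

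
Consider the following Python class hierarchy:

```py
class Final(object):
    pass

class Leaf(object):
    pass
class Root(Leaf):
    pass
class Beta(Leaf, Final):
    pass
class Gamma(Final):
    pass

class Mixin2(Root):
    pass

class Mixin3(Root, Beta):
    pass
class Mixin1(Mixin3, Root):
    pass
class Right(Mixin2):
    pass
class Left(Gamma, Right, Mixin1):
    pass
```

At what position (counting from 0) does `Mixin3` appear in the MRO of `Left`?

5

L[Left] = Left + merge(L[Gamma], L[Right], L[Mixin1], [Gamma Right Mixin1])
  take Gamma:  [Gamma Final object] + [Right Mixin2 Root Leaf object] + [Mixin1 Mixin3 Root Beta Leaf Final object] + [Gamma Right Mixin1]
  take Right:  [Final object] + [Right Mixin2 Root Leaf object] + [Mixin1 Mixin3 Root Beta Leaf Final object] + [Right Mixin1]
  take Mixin2:  [Final object] + [Mixin2 Root Leaf object] + [Mixin1 Mixin3 Root Beta Leaf Final object] + [Mixin1]
  take Mixin1:  [Final object] + [Root Leaf object] + [Mixin1 Mixin3 Root Beta Leaf Final object] + [Mixin1]
  take Mixin3:  [Final object] + [Root Leaf object] + [Mixin3 Root Beta Leaf Final object]
  take Root:  [Final object] + [Root Leaf object] + [Root Beta Leaf Final object]
  take Beta:  [Final object] + [Leaf object] + [Beta Leaf Final object]
  take Leaf:  [Final object] + [Leaf object] + [Leaf Final object]
  take Final:  [Final object] + [object] + [Final object]
  take object:  [object] + [object] + [object]
MRO: Left Gamma Right Mixin2 Mixin1 Mixin3 Root Beta Leaf Final object
Mixin3 sits at index 5.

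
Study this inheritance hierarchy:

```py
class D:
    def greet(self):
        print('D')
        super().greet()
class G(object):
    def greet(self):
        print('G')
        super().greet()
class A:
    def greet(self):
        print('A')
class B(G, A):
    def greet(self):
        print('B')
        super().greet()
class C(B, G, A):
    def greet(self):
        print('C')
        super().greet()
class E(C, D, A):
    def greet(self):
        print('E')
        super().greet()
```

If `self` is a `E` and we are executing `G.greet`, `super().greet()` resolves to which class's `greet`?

D

L[E] = E + merge(L[C], L[D], L[A], [C D A])
  take C:  [C B G A object] + [D object] + [A object] + [C D A]
  take B:  [B G A object] + [D object] + [A object] + [D A]
  take G:  [G A object] + [D object] + [A object] + [D A]
  take D:  [A object] + [D object] + [A object] + [D A]
  take A:  [A object] + [object] + [A object] + [A]
  take object:  [object] + [object] + [object]
MRO: E C B G D A object
super() in G.greet on a E instance goes to the class after G in E's MRO: D.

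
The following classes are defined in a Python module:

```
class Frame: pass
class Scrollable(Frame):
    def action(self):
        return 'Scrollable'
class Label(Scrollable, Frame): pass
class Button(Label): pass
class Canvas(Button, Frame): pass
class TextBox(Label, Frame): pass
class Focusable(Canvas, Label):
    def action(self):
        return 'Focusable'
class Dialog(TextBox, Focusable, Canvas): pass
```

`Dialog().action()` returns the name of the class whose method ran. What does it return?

Focusable

L[Dialog] = Dialog + merge(L[TextBox], L[Focusable], L[Canvas], [TextBox Focusable Canvas])
  take TextBox:  [TextBox Label Scrollable Frame object] + [Focusable Canvas Button Label Scrollable Frame object] + [Canvas Button Label Scrollable Frame object] + [TextBox Focusable Canvas]
  take Focusable:  [Label Scrollable Frame object] + [Focusable Canvas Button Label Scrollable Frame object] + [Canvas Button Label Scrollable Frame object] + [Focusable Canvas]
  take Canvas:  [Label Scrollable Frame object] + [Canvas Button Label Scrollable Frame object] + [Canvas Button Label Scrollable Frame object] + [Canvas]
  take Button:  [Label Scrollable Frame object] + [Button Label Scrollable Frame object] + [Button Label Scrollable Frame object]
  take Label:  [Label Scrollable Frame object] + [Label Scrollable Frame object] + [Label Scrollable Frame object]
  take Scrollable:  [Scrollable Frame object] + [Scrollable Frame object] + [Scrollable Frame object]
  take Frame:  [Frame object] + [Frame object] + [Frame object]
  take object:  [object] + [object] + [object]
MRO: Dialog TextBox Focusable Canvas Button Label Scrollable Frame object
action is defined in: Focusable, Scrollable. First along the MRO is Focusable.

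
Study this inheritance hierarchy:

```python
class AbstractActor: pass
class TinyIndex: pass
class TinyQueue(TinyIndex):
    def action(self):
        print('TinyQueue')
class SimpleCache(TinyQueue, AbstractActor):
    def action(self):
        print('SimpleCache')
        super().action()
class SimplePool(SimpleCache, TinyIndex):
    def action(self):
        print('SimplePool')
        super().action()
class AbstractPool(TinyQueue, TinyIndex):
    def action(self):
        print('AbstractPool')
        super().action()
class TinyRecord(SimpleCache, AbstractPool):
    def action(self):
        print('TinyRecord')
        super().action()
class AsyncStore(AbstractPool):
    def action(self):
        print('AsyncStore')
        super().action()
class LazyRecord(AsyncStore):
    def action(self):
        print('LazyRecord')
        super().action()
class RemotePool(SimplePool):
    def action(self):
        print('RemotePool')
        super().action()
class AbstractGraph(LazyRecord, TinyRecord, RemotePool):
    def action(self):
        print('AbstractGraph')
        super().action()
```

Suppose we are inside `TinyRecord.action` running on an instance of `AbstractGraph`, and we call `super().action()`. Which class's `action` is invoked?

RemotePool

L[AbstractGraph] = AbstractGraph + merge(L[LazyRecord], L[TinyRecord], L[RemotePool], [LazyRecord TinyRecord RemotePool])
  take LazyRecord:  [LazyRecord AsyncStore AbstractPool TinyQueue TinyIndex object] + [TinyRecord SimpleCache AbstractPool TinyQueue TinyIndex AbstractActor object] + [RemotePool SimplePool SimpleCache TinyQueue TinyIndex AbstractActor object] + [LazyRecord TinyRecord RemotePool]
  take AsyncStore:  [AsyncStore AbstractPool TinyQueue TinyIndex object] + [TinyRecord SimpleCache AbstractPool TinyQueue TinyIndex AbstractActor object] + [RemotePool SimplePool SimpleCache TinyQueue TinyIndex AbstractActor object] + [TinyRecord RemotePool]
  take TinyRecord:  [AbstractPool TinyQueue TinyIndex object] + [TinyRecord SimpleCache AbstractPool TinyQueue TinyIndex AbstractActor object] + [RemotePool SimplePool SimpleCache TinyQueue TinyIndex AbstractActor object] + [TinyRecord RemotePool]
  take RemotePool:  [AbstractPool TinyQueue TinyIndex object] + [SimpleCache AbstractPool TinyQueue TinyIndex AbstractActor object] + [RemotePool SimplePool SimpleCache TinyQueue TinyIndex AbstractActor object] + [RemotePool]
  take SimplePool:  [AbstractPool TinyQueue TinyIndex object] + [SimpleCache AbstractPool TinyQueue TinyIndex AbstractActor object] + [SimplePool SimpleCache TinyQueue TinyIndex AbstractActor object]
  take SimpleCache:  [AbstractPool TinyQueue TinyIndex object] + [SimpleCache AbstractPool TinyQueue TinyIndex AbstractActor object] + [SimpleCache TinyQueue TinyIndex AbstractActor object]
  take AbstractPool:  [AbstractPool TinyQueue TinyIndex object] + [AbstractPool TinyQueue TinyIndex AbstractActor object] + [TinyQueue TinyIndex AbstractActor object]
  take TinyQueue:  [TinyQueue TinyIndex object] + [TinyQueue TinyIndex AbstractActor object] + [TinyQueue TinyIndex AbstractActor object]
  take TinyIndex:  [TinyIndex object] + [TinyIndex AbstractActor object] + [TinyIndex AbstractActor object]
  take AbstractActor:  [object] + [AbstractActor object] + [AbstractActor object]
  take object:  [object] + [object] + [object]
MRO: AbstractGraph LazyRecord AsyncStore TinyRecord RemotePool SimplePool SimpleCache AbstractPool TinyQueue TinyIndex AbstractActor object
super() in TinyRecord.action on a AbstractGraph instance goes to the class after TinyRecord in AbstractGraph's MRO: RemotePool.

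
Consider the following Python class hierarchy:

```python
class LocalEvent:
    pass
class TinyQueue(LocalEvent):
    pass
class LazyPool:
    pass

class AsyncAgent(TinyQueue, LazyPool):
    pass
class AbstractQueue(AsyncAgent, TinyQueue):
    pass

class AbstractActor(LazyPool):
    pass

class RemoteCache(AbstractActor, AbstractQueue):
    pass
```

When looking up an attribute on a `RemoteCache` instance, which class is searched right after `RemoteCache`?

AbstractActor

L[RemoteCache] = RemoteCache + merge(L[AbstractActor], L[AbstractQueue], [AbstractActor AbstractQueue])
  take AbstractActor:  [AbstractActor LazyPool object] + [AbstractQueue AsyncAgent TinyQueue LocalEvent LazyPool object] + [AbstractActor AbstractQueue]
  take AbstractQueue:  [LazyPool object] + [AbstractQueue AsyncAgent TinyQueue LocalEvent LazyPool object] + [AbstractQueue]
  take AsyncAgent:  [LazyPool object] + [AsyncAgent TinyQueue LocalEvent LazyPool object]
  take TinyQueue:  [LazyPool object] + [TinyQueue LocalEvent LazyPool object]
  take LocalEvent:  [LazyPool object] + [LocalEvent LazyPool object]
  take LazyPool:  [LazyPool object] + [LazyPool object]
  take object:  [object] + [object]
MRO: RemoteCache AbstractActor AbstractQueue AsyncAgent TinyQueue LocalEvent LazyPool object
RemoteCache is at position 0; next is AbstractActor.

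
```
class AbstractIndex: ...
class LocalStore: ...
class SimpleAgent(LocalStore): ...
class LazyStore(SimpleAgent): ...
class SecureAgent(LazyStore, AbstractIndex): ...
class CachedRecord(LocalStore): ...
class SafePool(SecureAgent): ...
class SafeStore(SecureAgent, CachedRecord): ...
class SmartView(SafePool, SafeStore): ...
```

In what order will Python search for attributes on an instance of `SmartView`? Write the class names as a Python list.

L[SmartView] = SmartView + merge(L[SafePool], L[SafeStore], [SafePool SafeStore])
  take SafePool:  [SafePool SecureAgent LazyStore SimpleAgent LocalStore AbstractIndex object] + [SafeStore SecureAgent LazyStore SimpleAgent CachedRecord LocalStore AbstractIndex object] + [SafePool SafeStore]
  take SafeStore:  [SecureAgent LazyStore SimpleAgent LocalStore AbstractIndex object] + [SafeStore SecureAgent LazyStore SimpleAgent CachedRecord LocalStore AbstractIndex object] + [SafeStore]
  take SecureAgent:  [SecureAgent LazyStore SimpleAgent LocalStore AbstractIndex object] + [SecureAgent LazyStore SimpleAgent CachedRecord LocalStore AbstractIndex object]
  take LazyStore:  [LazyStore SimpleAgent LocalStore AbstractIndex object] + [LazyStore SimpleAgent CachedRecord LocalStore AbstractIndex object]
  take SimpleAgent:  [SimpleAgent LocalStore AbstractIndex object] + [SimpleAgent CachedRecord LocalStore AbstractIndex object]
  take CachedRecord:  [LocalStore AbstractIndex object] + [CachedRecord LocalStore AbstractIndex object]
  take LocalStore:  [LocalStore AbstractIndex object] + [LocalStore AbstractIndex object]
  take AbstractIndex:  [AbstractIndex object] + [AbstractIndex object]
  take object:  [object] + [object]

[SmartView, SafePool, SafeStore, SecureAgent, LazyStore, SimpleAgent, CachedRecord, LocalStore, AbstractIndex, object]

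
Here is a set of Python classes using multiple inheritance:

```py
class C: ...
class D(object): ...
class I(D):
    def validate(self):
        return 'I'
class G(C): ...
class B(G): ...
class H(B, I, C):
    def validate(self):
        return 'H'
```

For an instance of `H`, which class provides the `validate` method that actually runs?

L[H] = H + merge(L[B], L[I], L[C], [B I C])
  take B:  [B G C object] + [I D object] + [C object] + [B I C]
  take G:  [G C object] + [I D object] + [C object] + [I C]
  take I:  [C object] + [I D object] + [C object] + [I C]
  take C:  [C object] + [D object] + [C object] + [C]
  take D:  [object] + [D object] + [object]
  take object:  [object] + [object] + [object]
MRO: H B G I C D object
validate is defined in: H, I. First along the MRO is H.

H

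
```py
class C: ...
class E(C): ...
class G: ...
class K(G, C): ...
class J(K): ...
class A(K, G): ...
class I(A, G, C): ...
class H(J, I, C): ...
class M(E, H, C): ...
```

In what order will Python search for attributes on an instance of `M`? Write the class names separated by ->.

L[M] = M + merge(L[E], L[H], L[C], [E H C])
  take E:  [E C object] + [H J I A K G C object] + [C object] + [E H C]
  take H:  [C object] + [H J I A K G C object] + [C object] + [H C]
  take J:  [C object] + [J I A K G C object] + [C object] + [C]
  take I:  [C object] + [I A K G C object] + [C object] + [C]
  take A:  [C object] + [A K G C object] + [C object] + [C]
  take K:  [C object] + [K G C object] + [C object] + [C]
  take G:  [C object] + [G C object] + [C object] + [C]
  take C:  [C object] + [C object] + [C object] + [C]
  take object:  [object] + [object] + [object]

M -> E -> H -> J -> I -> A -> K -> G -> C -> object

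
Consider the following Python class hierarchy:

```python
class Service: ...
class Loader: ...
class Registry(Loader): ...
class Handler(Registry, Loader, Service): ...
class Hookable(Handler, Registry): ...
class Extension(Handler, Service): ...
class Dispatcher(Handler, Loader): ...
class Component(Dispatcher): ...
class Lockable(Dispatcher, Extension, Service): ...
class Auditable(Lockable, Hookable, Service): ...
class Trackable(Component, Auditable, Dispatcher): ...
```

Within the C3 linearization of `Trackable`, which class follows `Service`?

L[Trackable] = Trackable + merge(L[Component], L[Auditable], L[Dispatcher], [Component Auditable Dispatcher])
  take Component:  [Component Dispatcher Handler Registry Loader Service object] + [Auditable Lockable Dispatcher Extension Hookable Handler Registry Loader Service object] + [Dispatcher Handler Registry Loader Service object] + [Component Auditable Dispatcher]
  take Auditable:  [Dispatcher Handler Registry Loader Service object] + [Auditable Lockable Dispatcher Extension Hookable Handler Registry Loader Service object] + [Dispatcher Handler Registry Loader Service object] + [Auditable Dispatcher]
  take Lockable:  [Dispatcher Handler Registry Loader Service object] + [Lockable Dispatcher Extension Hookable Handler Registry Loader Service object] + [Dispatcher Handler Registry Loader Service object] + [Dispatcher]
  take Dispatcher:  [Dispatcher Handler Registry Loader Service object] + [Dispatcher Extension Hookable Handler Registry Loader Service object] + [Dispatcher Handler Registry Loader Service object] + [Dispatcher]
  take Extension:  [Handler Registry Loader Service object] + [Extension Hookable Handler Registry Loader Service object] + [Handler Registry Loader Service object]
  take Hookable:  [Handler Registry Loader Service object] + [Hookable Handler Registry Loader Service object] + [Handler Registry Loader Service object]
  take Handler:  [Handler Registry Loader Service object] + [Handler Registry Loader Service object] + [Handler Registry Loader Service object]
  take Registry:  [Registry Loader Service object] + [Registry Loader Service object] + [Registry Loader Service object]
  take Loader:  [Loader Service object] + [Loader Service object] + [Loader Service object]
  take Service:  [Service object] + [Service object] + [Service object]
  take object:  [object] + [object] + [object]
MRO: Trackable Component Auditable Lockable Dispatcher Extension Hookable Handler Registry Loader Service object
Service is at position 10; next is object.

object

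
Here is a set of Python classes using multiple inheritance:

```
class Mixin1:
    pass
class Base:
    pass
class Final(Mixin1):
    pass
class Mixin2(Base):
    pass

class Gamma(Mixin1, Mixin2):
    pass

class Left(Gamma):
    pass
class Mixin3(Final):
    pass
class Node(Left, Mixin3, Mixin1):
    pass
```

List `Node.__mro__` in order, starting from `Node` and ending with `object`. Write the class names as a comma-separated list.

L[Node] = Node + merge(L[Left], L[Mixin3], L[Mixin1], [Left Mixin3 Mixin1])
  take Left:  [Left Gamma Mixin1 Mixin2 Base object] + [Mixin3 Final Mixin1 object] + [Mixin1 object] + [Left Mixin3 Mixin1]
  take Gamma:  [Gamma Mixin1 Mixin2 Base object] + [Mixin3 Final Mixin1 object] + [Mixin1 object] + [Mixin3 Mixin1]
  take Mixin3:  [Mixin1 Mixin2 Base object] + [Mixin3 Final Mixin1 object] + [Mixin1 object] + [Mixin3 Mixin1]
  take Final:  [Mixin1 Mixin2 Base object] + [Final Mixin1 object] + [Mixin1 object] + [Mixin1]
  take Mixin1:  [Mixin1 Mixin2 Base object] + [Mixin1 object] + [Mixin1 object] + [Mixin1]
  take Mixin2:  [Mixin2 Base object] + [object] + [object]
  take Base:  [Base object] + [object] + [object]
  take object:  [object] + [object] + [object]

Node, Left, Gamma, Mixin3, Final, Mixin1, Mixin2, Base, object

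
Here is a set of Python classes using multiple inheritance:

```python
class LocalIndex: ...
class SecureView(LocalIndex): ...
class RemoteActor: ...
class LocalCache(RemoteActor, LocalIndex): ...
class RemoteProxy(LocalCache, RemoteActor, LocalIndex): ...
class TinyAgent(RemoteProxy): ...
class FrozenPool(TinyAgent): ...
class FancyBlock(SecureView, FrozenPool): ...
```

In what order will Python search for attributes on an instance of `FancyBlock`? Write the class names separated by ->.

L[FancyBlock] = FancyBlock + merge(L[SecureView], L[FrozenPool], [SecureView FrozenPool])
  take SecureView:  [SecureView LocalIndex object] + [FrozenPool TinyAgent RemoteProxy LocalCache RemoteActor LocalIndex object] + [SecureView FrozenPool]
  take FrozenPool:  [LocalIndex object] + [FrozenPool TinyAgent RemoteProxy LocalCache RemoteActor LocalIndex object] + [FrozenPool]
  take TinyAgent:  [LocalIndex object] + [TinyAgent RemoteProxy LocalCache RemoteActor LocalIndex object]
  take RemoteProxy:  [LocalIndex object] + [RemoteProxy LocalCache RemoteActor LocalIndex object]
  take LocalCache:  [LocalIndex object] + [LocalCache RemoteActor LocalIndex object]
  take RemoteActor:  [LocalIndex object] + [RemoteActor LocalIndex object]
  take LocalIndex:  [LocalIndex object] + [LocalIndex object]
  take object:  [object] + [object]

FancyBlock -> SecureView -> FrozenPool -> TinyAgent -> RemoteProxy -> LocalCache -> RemoteActor -> LocalIndex -> object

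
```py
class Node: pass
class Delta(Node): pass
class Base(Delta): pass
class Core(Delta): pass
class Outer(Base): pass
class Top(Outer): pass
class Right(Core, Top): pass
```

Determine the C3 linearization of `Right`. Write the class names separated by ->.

L[Right] = Right + merge(L[Core], L[Top], [Core Top])
  take Core:  [Core Delta Node object] + [Top Outer Base Delta Node object] + [Core Top]
  take Top:  [Delta Node object] + [Top Outer Base Delta Node object] + [Top]
  take Outer:  [Delta Node object] + [Outer Base Delta Node object]
  take Base:  [Delta Node object] + [Base Delta Node object]
  take Delta:  [Delta Node object] + [Delta Node object]
  take Node:  [Node object] + [Node object]
  take object:  [object] + [object]

Right -> Core -> Top -> Outer -> Base -> Delta -> Node -> object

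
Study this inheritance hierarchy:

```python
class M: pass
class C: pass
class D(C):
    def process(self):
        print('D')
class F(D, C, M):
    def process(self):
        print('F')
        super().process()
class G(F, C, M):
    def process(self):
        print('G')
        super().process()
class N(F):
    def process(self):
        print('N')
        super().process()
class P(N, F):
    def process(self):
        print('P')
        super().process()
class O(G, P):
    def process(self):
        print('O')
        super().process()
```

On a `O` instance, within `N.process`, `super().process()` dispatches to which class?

L[O] = O + merge(L[G], L[P], [G P])
  take G:  [G F D C M object] + [P N F D C M object] + [G P]
  take P:  [F D C M object] + [P N F D C M object] + [P]
  take N:  [F D C M object] + [N F D C M object]
  take F:  [F D C M object] + [F D C M object]
  take D:  [D C M object] + [D C M object]
  take C:  [C M object] + [C M object]
  take M:  [M object] + [M object]
  take object:  [object] + [object]
MRO: O G P N F D C M object
super() in N.process on a O instance goes to the class after N in O's MRO: F.

F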